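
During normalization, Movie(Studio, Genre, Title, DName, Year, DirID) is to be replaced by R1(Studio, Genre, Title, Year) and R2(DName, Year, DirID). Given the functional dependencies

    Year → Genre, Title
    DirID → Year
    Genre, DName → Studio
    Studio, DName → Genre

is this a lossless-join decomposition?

Common attributes: R1 ∩ R2 = {Year}.
Closure of {Year}: Year → Genre, Title applies, adding Genre, Title. So (Year)⁺ = {Genre, Title, Year}.
The closure contains neither all of R1 = {Studio, Genre, Title, Year} nor all of R2 = {DName, Year, DirID}, so the common attributes are not a superkey of either fragment. The join is lossy.

No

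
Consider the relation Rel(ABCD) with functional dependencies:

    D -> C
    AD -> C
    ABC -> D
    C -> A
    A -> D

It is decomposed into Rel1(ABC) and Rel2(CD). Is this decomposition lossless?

Common attributes: Rel1 ∩ Rel2 = {C}.
Closure of {C}: C → A applies, adding A; A → D applies, adding D. So (C)⁺ = {ACD}.
This closure contains every attribute of Rel2, so Rel1 ∩ Rel2 → Rel2. The join is lossless.

Yes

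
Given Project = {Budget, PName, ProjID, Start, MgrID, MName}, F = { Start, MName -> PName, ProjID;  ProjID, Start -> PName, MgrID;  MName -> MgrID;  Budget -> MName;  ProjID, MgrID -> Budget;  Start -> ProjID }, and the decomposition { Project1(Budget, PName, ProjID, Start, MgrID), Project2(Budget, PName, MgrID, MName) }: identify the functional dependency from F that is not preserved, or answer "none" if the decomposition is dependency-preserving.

none

Start, MName → PName, ProjID: restricted closure across fragments reaches PName, ProjID.
ProjID, Start → PName, MgrID lies within Project1.
MName → MgrID lies within Project2.
Budget → MName lies within Project2.
ProjID, MgrID → Budget lies within Project1.
Start → ProjID lies within Project1.
Every dependency is enforceable on the fragments, so the decomposition is dependency-preserving.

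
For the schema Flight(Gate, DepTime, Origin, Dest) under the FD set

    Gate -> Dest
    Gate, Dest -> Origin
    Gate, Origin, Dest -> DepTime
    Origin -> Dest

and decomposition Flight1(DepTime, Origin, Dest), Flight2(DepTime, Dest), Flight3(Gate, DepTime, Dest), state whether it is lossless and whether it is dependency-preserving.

Lossless test (chase): applying each FD to every pair of rows produces no changes in the tableau, so no row becomes fully distinguished — the join is lossy.
Dependency preservation: the restricted closure of {Gate, Dest} across the fragments never reaches {Origin}, so Gate, Dest → Origin cannot be enforced without a join — not preserved.

lossy and not dependency-preserving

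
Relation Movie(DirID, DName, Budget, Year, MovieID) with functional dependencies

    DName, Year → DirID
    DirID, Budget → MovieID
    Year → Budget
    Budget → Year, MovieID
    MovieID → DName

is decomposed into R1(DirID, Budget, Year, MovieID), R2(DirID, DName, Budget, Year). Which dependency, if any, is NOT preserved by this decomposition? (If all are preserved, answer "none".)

Check MovieID → DName: no single fragment contains all of {DName, MovieID}, and the restricted closure of {MovieID} across the fragments never reaches {DName}.
DName, Year → DirID is preserved.
DirID, Budget → MovieID is preserved.
Year → Budget is preserved.
Budget → Year, MovieID is preserved.

MovieID → DName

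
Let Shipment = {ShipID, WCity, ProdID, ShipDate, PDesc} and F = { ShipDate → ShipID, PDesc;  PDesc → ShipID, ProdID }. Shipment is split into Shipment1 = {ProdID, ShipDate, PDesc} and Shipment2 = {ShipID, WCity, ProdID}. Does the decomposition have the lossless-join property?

Common attributes: Shipment1 ∩ Shipment2 = {ProdID}.
No dependency enlarges {ProdID}, so (ProdID)⁺ = {ProdID}.
The closure contains neither all of Shipment1 = {ProdID, ShipDate, PDesc} nor all of Shipment2 = {ShipID, WCity, ProdID}, so the common attributes are not a superkey of either fragment. The join is lossy.

No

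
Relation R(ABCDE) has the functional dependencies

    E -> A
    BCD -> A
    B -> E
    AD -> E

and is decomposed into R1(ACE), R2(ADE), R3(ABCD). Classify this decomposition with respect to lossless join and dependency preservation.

Lossless test (chase): Rows 2 and 3 agree on AD; apply AD→E and equate their E entries. Row 3 is now all distinguished symbols — the join is lossless.
Dependency preservation: the restricted closure of {B} across the fragments never reaches {E}, so B → E cannot be enforced without a join — not preserved.

lossless but not dependency-preserving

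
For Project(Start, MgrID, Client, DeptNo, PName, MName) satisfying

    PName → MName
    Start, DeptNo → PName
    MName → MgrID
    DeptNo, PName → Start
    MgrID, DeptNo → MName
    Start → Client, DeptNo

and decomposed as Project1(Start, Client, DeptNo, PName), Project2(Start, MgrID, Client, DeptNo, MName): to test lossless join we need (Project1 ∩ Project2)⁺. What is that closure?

Project1 ∩ Project2 = {Start, Client, DeptNo}.
Start, DeptNo → PName applies, adding PName
PName → MName applies, adding MName
MName → MgrID applies, adding MgrID
Closure: {Start, MgrID, Client, DeptNo, PName, MName}.

Start, MgrID, Client, DeptNo, PName, MName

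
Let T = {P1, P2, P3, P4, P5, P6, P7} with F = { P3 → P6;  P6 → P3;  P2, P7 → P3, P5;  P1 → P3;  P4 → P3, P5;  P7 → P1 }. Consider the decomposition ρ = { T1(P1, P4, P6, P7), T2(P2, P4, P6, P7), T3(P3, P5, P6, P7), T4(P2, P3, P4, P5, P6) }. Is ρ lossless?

Chase test. Columns are P1, P2, P3, P4, P5, P6, P7; row i has aⱼ where attribute j ∈ Ti, else bᵢⱼ.
Initial tableau (one row per fragment):
  row 1: a1 b12 b13 a4 b15 a6 a7
  row 2: b21 a2 b23 a4 b25 a6 a7
  row 3: b31 b32 a3 b34 a5 a6 a7
  row 4: b41 a2 a3 a4 a5 a6 b47
Rows 1 and 2 agree on P6; apply P6→P3 and equate their P3 entries.
Rows 1 and 3 agree on P6; apply P6→P3 and equate their P3 entries.
Rows 1 and 2 agree on P4; apply P4→P3, P5 and equate their P3, P5 entries.
Rows 1 and 4 agree on P4; apply P4→P3, P5 and equate their P3, P5 entries.
Rows 1 and 2 agree on P7; apply P7→P1 and equate their P1 entries.
Rows 1 and 3 agree on P7; apply P7→P1 and equate their P1 entries.
Row 2 is now all distinguished symbols — the join is lossless.

Yes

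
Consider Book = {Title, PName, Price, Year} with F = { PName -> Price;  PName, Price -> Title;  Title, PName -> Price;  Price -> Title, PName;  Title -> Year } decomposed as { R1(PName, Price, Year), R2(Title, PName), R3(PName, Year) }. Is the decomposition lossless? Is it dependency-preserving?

Lossless test (chase): Rows 1 and 2 agree on PName; apply PName→Price and equate their Price entries. Rows 1 and 3 agree on PName; apply PName→Price and equate their Price entries. Rows 1 and 2 agree on PName, Price; apply PName, Price→Title and equate their Title entries. Rows 1 and 3 agree on PName, Price; apply PName, Price→Title and equate their Title entries. Rows 1 and 2 agree on Title; apply Title→Year and equate their Year entries. Row 1 is now all distinguished symbols — the join is lossless.
Dependency preservation: the restricted closure of {Title} across the fragments never reaches {Year}, so Title → Year cannot be enforced without a join — not preserved.

lossless but not dependency-preserving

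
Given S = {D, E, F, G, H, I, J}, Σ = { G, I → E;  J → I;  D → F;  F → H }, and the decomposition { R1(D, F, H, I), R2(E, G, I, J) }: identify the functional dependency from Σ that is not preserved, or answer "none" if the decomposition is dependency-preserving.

none

G, I → E lies within R2.
J → I lies within R2.
D → F lies within R1.
F → H lies within R1.
Every dependency is enforceable on the fragments, so the decomposition is dependency-preserving.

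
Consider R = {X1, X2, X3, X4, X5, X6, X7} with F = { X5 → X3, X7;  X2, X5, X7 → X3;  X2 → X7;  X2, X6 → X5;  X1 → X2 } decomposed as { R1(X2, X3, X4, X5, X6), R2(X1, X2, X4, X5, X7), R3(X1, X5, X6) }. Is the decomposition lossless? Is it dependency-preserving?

lossy but dependency-preserving

Lossless test (chase): Rows 1 and 2 agree on X5; apply X5→X3, X7 and equate their X3, X7 entries. Rows 1 and 3 agree on X5; apply X5→X3, X7 and equate their X3, X7 entries. Rows 2 and 3 agree on X1; apply X1→X2 and equate their X2 entries. No row becomes fully distinguished — the join is lossy.
Dependency preservation: X5 → X3, X7; X2, X5, X7 → X3 are not contained in any single fragment, but the restricted closure of each left-hand side across the fragments still reaches the right-hand side; the remaining FDs each lie inside some fragment. All dependencies are preserved.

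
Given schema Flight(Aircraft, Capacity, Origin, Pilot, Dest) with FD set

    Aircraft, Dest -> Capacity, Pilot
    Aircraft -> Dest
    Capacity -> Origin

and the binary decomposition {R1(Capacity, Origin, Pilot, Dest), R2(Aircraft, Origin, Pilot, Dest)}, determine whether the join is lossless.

Common attributes: R1 ∩ R2 = {Origin, Pilot, Dest}.
No dependency enlarges {Origin, Pilot, Dest}, so (Origin, Pilot, Dest)⁺ = {Origin, Pilot, Dest}.
The closure contains neither all of R1 = {Capacity, Origin, Pilot, Dest} nor all of R2 = {Aircraft, Origin, Pilot, Dest}, so the common attributes are not a superkey of either fragment. The join is lossy.

No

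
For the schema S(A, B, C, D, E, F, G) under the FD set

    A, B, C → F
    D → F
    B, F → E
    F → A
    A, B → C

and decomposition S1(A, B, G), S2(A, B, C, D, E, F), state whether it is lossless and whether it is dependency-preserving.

Lossless test: (A, B)⁺ = {A, B, C, E, F}, which is a superkey of neither fragment — lossy.
Dependency preservation: every FD's attributes lie within a single fragment, so each can be enforced locally — preserved.

lossy but dependency-preserving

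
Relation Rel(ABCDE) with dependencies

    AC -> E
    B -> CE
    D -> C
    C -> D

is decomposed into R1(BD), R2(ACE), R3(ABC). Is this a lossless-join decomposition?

Yes

Chase test. Columns are ABCDE; row i has aⱼ where attribute j ∈ Ri, else bᵢⱼ.
Initial tableau (one row per fragment):
  row 1: b11 a2 b13 a4 b15
  row 2: a1 b22 a3 b24 a5
  row 3: a1 a2 a3 b34 b35
Rows 2 and 3 agree on AC; apply AC→E and equate their E entries.
Rows 1 and 3 agree on B; apply B→CE and equate their CE entries.
Rows 1 and 2 agree on C; apply C→D and equate their D entries.
Rows 1 and 3 agree on C; apply C→D and equate their D entries.
Row 3 is now all distinguished symbols — the join is lossless.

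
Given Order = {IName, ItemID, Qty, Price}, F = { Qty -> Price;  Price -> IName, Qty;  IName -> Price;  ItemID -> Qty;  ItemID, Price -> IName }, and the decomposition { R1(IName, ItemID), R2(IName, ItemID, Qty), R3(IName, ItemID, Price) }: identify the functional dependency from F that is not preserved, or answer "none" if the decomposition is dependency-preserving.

none

Qty → Price: restricted closure across fragments reaches Price.
Price → IName, Qty: restricted closure across fragments reaches IName, Qty.
IName → Price lies within R3.
ItemID → Qty lies within R2.
ItemID, Price → IName lies within R3.
Every dependency is enforceable on the fragments, so the decomposition is dependency-preserving.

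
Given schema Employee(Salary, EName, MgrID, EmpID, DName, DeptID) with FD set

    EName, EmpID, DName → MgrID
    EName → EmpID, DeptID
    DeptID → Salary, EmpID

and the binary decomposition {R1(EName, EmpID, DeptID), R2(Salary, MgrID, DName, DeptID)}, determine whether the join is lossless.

No

Common attributes: R1 ∩ R2 = {DeptID}.
Closure of {DeptID}: DeptID → Salary, EmpID applies, adding Salary, EmpID. So (DeptID)⁺ = {Salary, EmpID, DeptID}.
The closure contains neither all of R1 = {EName, EmpID, DeptID} nor all of R2 = {Salary, MgrID, DName, DeptID}, so the common attributes are not a superkey of either fragment. The join is lossy.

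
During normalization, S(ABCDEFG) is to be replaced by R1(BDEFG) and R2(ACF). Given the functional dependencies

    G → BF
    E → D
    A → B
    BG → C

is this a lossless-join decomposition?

No

Common attributes: R1 ∩ R2 = {F}.
No dependency enlarges {F}, so (F)⁺ = {F}.
The closure contains neither all of R1 = {BDEFG} nor all of R2 = {ACF}, so the common attributes are not a superkey of either fragment. The join is lossy.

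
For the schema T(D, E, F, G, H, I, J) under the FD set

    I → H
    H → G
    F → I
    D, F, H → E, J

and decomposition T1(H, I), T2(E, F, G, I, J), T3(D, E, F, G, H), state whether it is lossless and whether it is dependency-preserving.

Lossless test (chase): Rows 1 and 2 agree on I; apply I→H and equate their H entries. Rows 1 and 2 agree on H; apply H→G and equate their G entries. Rows 2 and 3 agree on F; apply F→I and equate their I entries. No row becomes fully distinguished — the join is lossy.
Dependency preservation: the restricted closure of {D, F, H} across the fragments never reaches {E, J}, so D, F, H → E, J cannot be enforced without a join — not preserved.

lossy and not dependency-preserving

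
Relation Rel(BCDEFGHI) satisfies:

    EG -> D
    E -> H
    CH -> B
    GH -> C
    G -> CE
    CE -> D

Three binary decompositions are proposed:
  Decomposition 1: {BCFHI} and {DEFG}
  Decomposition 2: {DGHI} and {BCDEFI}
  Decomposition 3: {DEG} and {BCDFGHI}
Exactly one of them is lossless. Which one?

Decomposition 1: common = {F}, closure = {F} → lossy.
Decomposition 2: common = {DI}, closure = {DI} → lossy.
Decomposition 3: common = {DG}, closure = {BCDEGH} → lossless.

Decomposition 3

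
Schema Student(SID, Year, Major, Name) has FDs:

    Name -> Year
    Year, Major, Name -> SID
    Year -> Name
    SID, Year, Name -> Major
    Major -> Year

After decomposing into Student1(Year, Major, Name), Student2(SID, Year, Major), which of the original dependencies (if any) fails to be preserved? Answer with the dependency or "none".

none

Name → Year lies within Student1.
Year, Major, Name → SID: restricted closure across fragments reaches SID.
Year → Name lies within Student1.
SID, Year, Name → Major: restricted closure across fragments reaches Major.
Major → Year lies within Student1.
Every dependency is enforceable on the fragments, so the decomposition is dependency-preserving.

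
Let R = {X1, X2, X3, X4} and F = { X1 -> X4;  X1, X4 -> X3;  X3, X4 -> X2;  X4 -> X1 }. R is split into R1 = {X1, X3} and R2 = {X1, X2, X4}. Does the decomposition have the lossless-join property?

Yes

Common attributes: R1 ∩ R2 = {X1}.
Closure of {X1}: X1 → X4 applies, adding X4; X1, X4 → X3 applies, adding X3; X3, X4 → X2 applies, adding X2. So (X1)⁺ = {X1, X2, X3, X4}.
This closure contains every attribute of R1, so R1 ∩ R2 → R1. The join is lossless.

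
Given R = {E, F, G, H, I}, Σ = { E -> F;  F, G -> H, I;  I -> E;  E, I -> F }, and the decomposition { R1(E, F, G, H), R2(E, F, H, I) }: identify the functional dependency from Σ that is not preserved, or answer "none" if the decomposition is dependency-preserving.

F, G -> H, I

Check F, G → H, I: no single fragment contains all of {F, G, H, I}, and the restricted closure of {F, G} across the fragments never reaches {H, I}.
E → F is preserved.
I → E is preserved.
E, I → F is preserved.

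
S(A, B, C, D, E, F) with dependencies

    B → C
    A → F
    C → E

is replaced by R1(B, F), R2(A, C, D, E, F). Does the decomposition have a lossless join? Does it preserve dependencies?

Lossless test: (F)⁺ = {F}, which is a superkey of neither fragment — lossy.
Dependency preservation: the restricted closure of {B} across the fragments never reaches {C}, so B → C cannot be enforced without a join — not preserved.

lossy and not dependency-preserving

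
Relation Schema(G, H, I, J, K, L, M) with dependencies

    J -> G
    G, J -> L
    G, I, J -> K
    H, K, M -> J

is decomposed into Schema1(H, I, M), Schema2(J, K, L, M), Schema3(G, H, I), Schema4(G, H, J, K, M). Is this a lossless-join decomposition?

Chase test. Columns are G, H, I, J, K, L, M; row i has aⱼ where attribute j ∈ Schemai, else bᵢⱼ.
Initial tableau (one row per fragment):
  row 1: b11 a2 a3 b14 b15 b16 a7
  row 2: b21 b22 b23 a4 a5 a6 a7
  row 3: a1 a2 a3 b34 b35 b36 b37
  row 4: a1 a2 b43 a4 a5 b46 a7
Rows 2 and 4 agree on J; apply J→G and equate their G entries.
Rows 2 and 4 agree on G, J; apply G, J→L and equate their L entries.
No row becomes fully distinguished — the join is lossy.

No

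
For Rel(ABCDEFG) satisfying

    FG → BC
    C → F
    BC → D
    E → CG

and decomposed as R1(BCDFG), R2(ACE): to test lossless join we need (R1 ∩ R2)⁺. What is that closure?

R1 ∩ R2 = {C}.
C → F applies, adding F
Closure: {CF}.

CF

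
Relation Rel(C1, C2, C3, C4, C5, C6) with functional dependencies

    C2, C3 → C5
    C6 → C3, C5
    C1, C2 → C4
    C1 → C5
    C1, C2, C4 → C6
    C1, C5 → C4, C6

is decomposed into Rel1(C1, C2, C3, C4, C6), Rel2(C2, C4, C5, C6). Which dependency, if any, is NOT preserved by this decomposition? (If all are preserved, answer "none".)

Check C2, C3 → C5: no single fragment contains all of {C2, C3, C5}, and the restricted closure of {C2, C3} across the fragments never reaches {C5}.
C6 → C3, C5 is preserved.
C1, C2 → C4 is preserved.
C1 → C5 is preserved.
C1, C2, C4 → C6 is preserved.
C1, C5 → C4, C6 is preserved.

C2, C3 → C5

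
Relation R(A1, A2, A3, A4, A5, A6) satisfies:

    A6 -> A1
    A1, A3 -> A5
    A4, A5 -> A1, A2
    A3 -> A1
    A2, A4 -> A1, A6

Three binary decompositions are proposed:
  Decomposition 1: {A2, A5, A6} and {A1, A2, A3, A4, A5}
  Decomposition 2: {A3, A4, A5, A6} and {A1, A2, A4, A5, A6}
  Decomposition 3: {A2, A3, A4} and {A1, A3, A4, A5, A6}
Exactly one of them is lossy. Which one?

Decomposition 1: common = {A2, A5}, closure = {A2, A5} → lossy.
Decomposition 2: common = {A4, A5, A6}, closure = {A1, A2, A4, A5, A6} → lossless.
Decomposition 3: common = {A3, A4}, closure = {A1, A2, A3, A4, A5, A6} → lossless.

Decomposition 1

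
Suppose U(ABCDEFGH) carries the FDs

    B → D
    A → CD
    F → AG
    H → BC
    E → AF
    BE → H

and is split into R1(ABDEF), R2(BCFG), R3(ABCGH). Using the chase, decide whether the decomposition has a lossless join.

No

Chase test. Columns are ABCDEFGH; row i has aⱼ where attribute j ∈ Ri, else bᵢⱼ.
Initial tableau (one row per fragment):
  row 1: a1 a2 b13 a4 a5 a6 b17 b18
  row 2: b21 a2 a3 b24 b25 a6 a7 b28
  row 3: a1 a2 a3 b34 b35 b36 a7 a8
Rows 1 and 2 agree on B; apply B→D and equate their D entries.
Rows 1 and 3 agree on B; apply B→D and equate their D entries.
Rows 1 and 3 agree on A; apply A→CD and equate their CD entries.
Rows 1 and 2 agree on F; apply F→AG and equate their AG entries.
No row becomes fully distinguished — the join is lossy.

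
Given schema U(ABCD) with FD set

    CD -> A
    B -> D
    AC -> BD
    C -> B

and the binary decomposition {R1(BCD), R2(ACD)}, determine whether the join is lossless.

Common attributes: R1 ∩ R2 = {CD}.
Closure of {CD}: CD → A applies, adding A; AC → BD applies, adding B. So (CD)⁺ = {ABCD}.
This closure contains every attribute of R1, so R1 ∩ R2 → R1. The join is lossless.

Yes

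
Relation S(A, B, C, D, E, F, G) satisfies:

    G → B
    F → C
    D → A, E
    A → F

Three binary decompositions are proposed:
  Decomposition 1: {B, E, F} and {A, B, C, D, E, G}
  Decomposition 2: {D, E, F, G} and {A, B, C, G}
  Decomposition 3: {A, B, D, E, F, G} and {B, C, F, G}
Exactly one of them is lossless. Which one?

Decomposition 3

Decomposition 1: common = {B, E}, closure = {B, E} → lossy.
Decomposition 2: common = {G}, closure = {B, G} → lossy.
Decomposition 3: common = {B, F, G}, closure = {B, C, F, G} → lossless.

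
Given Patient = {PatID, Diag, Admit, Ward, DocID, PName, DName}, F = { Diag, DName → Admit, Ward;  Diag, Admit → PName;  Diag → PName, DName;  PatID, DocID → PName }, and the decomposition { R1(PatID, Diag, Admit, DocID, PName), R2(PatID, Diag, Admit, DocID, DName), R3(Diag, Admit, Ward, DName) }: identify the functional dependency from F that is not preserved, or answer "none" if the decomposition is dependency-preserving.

Diag, DName → Admit, Ward lies within R3.
Diag, Admit → PName lies within R1.
Diag → PName, DName: restricted closure across fragments reaches PName, DName.
PatID, DocID → PName lies within R1.
Every dependency is enforceable on the fragments, so the decomposition is dependency-preserving.

none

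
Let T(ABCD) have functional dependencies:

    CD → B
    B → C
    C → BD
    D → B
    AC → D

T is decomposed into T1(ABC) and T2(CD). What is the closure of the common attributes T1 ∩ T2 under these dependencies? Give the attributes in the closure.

T1 ∩ T2 = {C}.
C → BD applies, adding BD
Closure: {BCD}.

BCD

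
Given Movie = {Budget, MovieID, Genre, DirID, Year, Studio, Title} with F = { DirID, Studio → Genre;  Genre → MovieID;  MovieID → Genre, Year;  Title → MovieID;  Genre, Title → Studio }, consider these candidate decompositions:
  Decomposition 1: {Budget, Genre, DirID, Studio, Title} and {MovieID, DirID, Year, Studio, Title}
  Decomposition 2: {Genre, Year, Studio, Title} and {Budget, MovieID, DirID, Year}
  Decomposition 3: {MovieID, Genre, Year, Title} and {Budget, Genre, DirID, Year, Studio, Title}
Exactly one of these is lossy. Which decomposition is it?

Decomposition 2

Decomposition 1: common = {DirID, Studio, Title}, closure = {MovieID, Genre, DirID, Year, Studio, Title} → lossless.
Decomposition 2: common = {Year}, closure = {Year} → lossy.
Decomposition 3: common = {Genre, Year, Title}, closure = {MovieID, Genre, Year, Studio, Title} → lossless.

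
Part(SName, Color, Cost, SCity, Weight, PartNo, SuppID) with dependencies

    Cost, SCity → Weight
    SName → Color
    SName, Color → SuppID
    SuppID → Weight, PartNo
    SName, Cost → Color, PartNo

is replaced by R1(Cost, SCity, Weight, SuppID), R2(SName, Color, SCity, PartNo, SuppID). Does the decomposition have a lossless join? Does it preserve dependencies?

lossy but dependency-preserving

Lossless test: (SCity, SuppID)⁺ = {SCity, Weight, PartNo, SuppID}, which is a superkey of neither fragment — lossy.
Dependency preservation: SuppID → Weight, PartNo; SName, Cost → Color, PartNo are not contained in any single fragment, but the restricted closure of each left-hand side across the fragments still reaches the right-hand side; the remaining FDs each lie inside some fragment. All dependencies are preserved.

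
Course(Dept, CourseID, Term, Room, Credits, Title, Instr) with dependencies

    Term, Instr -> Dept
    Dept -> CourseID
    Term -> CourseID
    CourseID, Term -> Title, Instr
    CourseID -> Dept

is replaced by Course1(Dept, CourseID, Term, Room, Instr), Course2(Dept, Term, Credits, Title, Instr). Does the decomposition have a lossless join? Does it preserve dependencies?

lossy but dependency-preserving

Lossless test: (Dept, Term, Instr)⁺ = {Dept, CourseID, Term, Title, Instr}, which is a superkey of neither fragment — lossy.
Dependency preservation: CourseID, Term → Title, Instr is not contained in any single fragment, but the restricted closure of its left-hand side across the fragments still reaches the right-hand side; the remaining FDs each lie inside some fragment. All dependencies are preserved.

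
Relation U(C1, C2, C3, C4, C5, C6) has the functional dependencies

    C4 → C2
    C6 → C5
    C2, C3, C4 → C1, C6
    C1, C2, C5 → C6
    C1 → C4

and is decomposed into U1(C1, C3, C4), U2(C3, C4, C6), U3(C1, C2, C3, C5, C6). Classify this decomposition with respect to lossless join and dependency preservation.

Lossless test (chase): Rows 1 and 2 agree on C4; apply C4→C2 and equate their C2 entries. Rows 2 and 3 agree on C6; apply C6→C5 and equate their C5 entries. Rows 1 and 2 agree on C2, C3, C4; apply C2, C3, C4→C1, C6 and equate their C1, C6 entries. Rows 1 and 3 agree on C1; apply C1→C4 and equate their C4 entries. Rows 1 and 3 agree on C4; apply C4→C2 and equate their C2 entries. Rows 1 and 2 agree on C6; apply C6→C5 and equate their C5 entries. Row 1 is now all distinguished symbols — the join is lossless.
Dependency preservation: the restricted closure of {C4} across the fragments never reaches {C2}, so C4 → C2 cannot be enforced without a join — not preserved.

lossless but not dependency-preserving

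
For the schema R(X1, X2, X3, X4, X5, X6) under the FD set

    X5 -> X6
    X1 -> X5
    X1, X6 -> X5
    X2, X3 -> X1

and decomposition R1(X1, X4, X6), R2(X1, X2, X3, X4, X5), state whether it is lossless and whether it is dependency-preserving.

Lossless test: (X1, X4)⁺ = {X1, X4, X5, X6}, which contains all of one fragment — lossless.
Dependency preservation: the restricted closure of {X5} across the fragments never reaches {X6}, so X5 → X6 cannot be enforced without a join — not preserved.

lossless but not dependency-preserving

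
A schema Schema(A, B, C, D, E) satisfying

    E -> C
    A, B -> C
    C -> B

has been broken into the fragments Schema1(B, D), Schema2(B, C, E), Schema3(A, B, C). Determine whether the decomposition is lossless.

Chase test. Columns are A, B, C, D, E; row i has aⱼ where attribute j ∈ Schemai, else bᵢⱼ.
Initial tableau (one row per fragment):
  row 1: b11 a2 b13 a4 b15
  row 2: b21 a2 a3 b24 a5
  row 3: a1 a2 a3 b34 b35
No row becomes fully distinguished — the join is lossy.

No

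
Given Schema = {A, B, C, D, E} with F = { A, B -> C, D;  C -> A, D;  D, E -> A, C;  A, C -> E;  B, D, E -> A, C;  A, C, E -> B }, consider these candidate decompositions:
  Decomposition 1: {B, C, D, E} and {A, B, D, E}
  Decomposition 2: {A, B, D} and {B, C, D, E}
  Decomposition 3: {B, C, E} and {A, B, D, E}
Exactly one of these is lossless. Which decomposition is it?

Decomposition 1

Decomposition 1: common = {B, D, E}, closure = {A, B, C, D, E} → lossless.
Decomposition 2: common = {B, D}, closure = {B, D} → lossy.
Decomposition 3: common = {B, E}, closure = {B, E} → lossy.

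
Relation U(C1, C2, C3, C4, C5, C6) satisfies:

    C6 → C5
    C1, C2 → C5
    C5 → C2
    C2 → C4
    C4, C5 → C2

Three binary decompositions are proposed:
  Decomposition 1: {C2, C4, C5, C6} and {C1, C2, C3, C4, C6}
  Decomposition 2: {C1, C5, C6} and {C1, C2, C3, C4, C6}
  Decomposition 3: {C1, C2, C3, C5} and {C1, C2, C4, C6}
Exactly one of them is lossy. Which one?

Decomposition 1: common = {C2, C4, C6}, closure = {C2, C4, C5, C6} → lossless.
Decomposition 2: common = {C1, C6}, closure = {C1, C2, C4, C5, C6} → lossless.
Decomposition 3: common = {C1, C2}, closure = {C1, C2, C4, C5} → lossy.

Decomposition 3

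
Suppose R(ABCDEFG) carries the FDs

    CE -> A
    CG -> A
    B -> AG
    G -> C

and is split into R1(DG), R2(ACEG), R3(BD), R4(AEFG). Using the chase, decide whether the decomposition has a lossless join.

Chase test. Columns are ABCDEFG; row i has aⱼ where attribute j ∈ Ri, else bᵢⱼ.
Initial tableau (one row per fragment):
  row 1: b11 b12 b13 a4 b15 b16 a7
  row 2: a1 b22 a3 b24 a5 b26 a7
  row 3: b31 a2 b33 a4 b35 b36 b37
  row 4: a1 b42 b43 b44 a5 a6 a7
Rows 1 and 2 agree on G; apply G→C and equate their C entries.
Rows 1 and 4 agree on G; apply G→C and equate their C entries.
Rows 1 and 2 agree on CG; apply CG→A and equate their A entries.
No row becomes fully distinguished — the join is lossy.

No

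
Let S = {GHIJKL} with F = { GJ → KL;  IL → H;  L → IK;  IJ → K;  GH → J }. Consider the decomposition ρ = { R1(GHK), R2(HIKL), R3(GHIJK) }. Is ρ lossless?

Chase test. Columns are GHIJKL; row i has aⱼ where attribute j ∈ Ri, else bᵢⱼ.
Initial tableau (one row per fragment):
  row 1: a1 a2 b13 b14 a5 b16
  row 2: b21 a2 a3 b24 a5 a6
  row 3: a1 a2 a3 a4 a5 b36
Rows 1 and 3 agree on GH; apply GH→J and equate their J entries.
Rows 1 and 3 agree on GJ; apply GJ→KL and equate their KL entries.
Rows 1 and 3 agree on L; apply L→IK and equate their IK entries.
No row becomes fully distinguished — the join is lossy.

No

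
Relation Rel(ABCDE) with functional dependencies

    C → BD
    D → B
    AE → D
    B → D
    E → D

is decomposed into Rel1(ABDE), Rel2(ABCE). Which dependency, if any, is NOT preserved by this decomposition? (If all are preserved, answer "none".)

C → BD: restricted closure across fragments reaches BD.
D → B lies within Rel1.
AE → D lies within Rel1.
B → D lies within Rel1.
E → D lies within Rel1.
Every dependency is enforceable on the fragments, so the decomposition is dependency-preserving.

none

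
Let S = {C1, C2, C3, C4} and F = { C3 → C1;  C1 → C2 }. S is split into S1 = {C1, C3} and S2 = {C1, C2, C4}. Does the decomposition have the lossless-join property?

No

Common attributes: S1 ∩ S2 = {C1}.
Closure of {C1}: C1 → C2 applies, adding C2. So (C1)⁺ = {C1, C2}.
The closure contains neither all of S1 = {C1, C3} nor all of S2 = {C1, C2, C4}, so the common attributes are not a superkey of either fragment. The join is lossy.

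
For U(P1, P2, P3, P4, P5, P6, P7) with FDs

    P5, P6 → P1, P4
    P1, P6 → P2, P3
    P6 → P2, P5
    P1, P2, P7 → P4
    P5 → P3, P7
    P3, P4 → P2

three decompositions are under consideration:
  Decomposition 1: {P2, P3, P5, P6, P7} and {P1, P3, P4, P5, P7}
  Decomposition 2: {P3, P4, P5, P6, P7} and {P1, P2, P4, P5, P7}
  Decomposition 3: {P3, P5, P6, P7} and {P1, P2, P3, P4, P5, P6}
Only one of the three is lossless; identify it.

Decomposition 1: common = {P3, P5, P7}, closure = {P3, P5, P7} → lossy.
Decomposition 2: common = {P4, P5, P7}, closure = {P2, P3, P4, P5, P7} → lossy.
Decomposition 3: common = {P3, P5, P6}, closure = {P1, P2, P3, P4, P5, P6, P7} → lossless.

Decomposition 3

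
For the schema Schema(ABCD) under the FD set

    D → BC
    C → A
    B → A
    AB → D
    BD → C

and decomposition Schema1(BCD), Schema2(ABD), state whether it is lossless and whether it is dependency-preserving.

Lossless test: (BD)⁺ = {ABCD}, which contains all of one fragment — lossless.
Dependency preservation: the restricted closure of {C} across the fragments never reaches {A}, so C → A cannot be enforced without a join — not preserved.

lossless but not dependency-preserving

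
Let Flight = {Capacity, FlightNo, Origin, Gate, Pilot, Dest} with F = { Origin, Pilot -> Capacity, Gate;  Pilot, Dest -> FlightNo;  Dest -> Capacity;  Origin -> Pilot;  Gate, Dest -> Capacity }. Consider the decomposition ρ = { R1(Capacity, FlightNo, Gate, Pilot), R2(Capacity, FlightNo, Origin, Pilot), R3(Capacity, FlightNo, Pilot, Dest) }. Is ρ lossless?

No

Chase test. Columns are Capacity, FlightNo, Origin, Gate, Pilot, Dest; row i has aⱼ where attribute j ∈ Ri, else bᵢⱼ.
Initial tableau (one row per fragment):
  row 1: a1 a2 b13 a4 a5 b16
  row 2: a1 a2 a3 b24 a5 b26
  row 3: a1 a2 b33 b34 a5 a6
No row becomes fully distinguished — the join is lossy.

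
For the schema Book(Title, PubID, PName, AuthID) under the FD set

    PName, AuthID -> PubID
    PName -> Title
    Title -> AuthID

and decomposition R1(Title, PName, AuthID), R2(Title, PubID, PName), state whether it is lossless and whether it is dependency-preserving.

lossless and dependency-preserving

Lossless test: (Title, PName)⁺ = {Title, PubID, PName, AuthID}, which contains all of one fragment — lossless.
Dependency preservation: PName, AuthID → PubID is not contained in any single fragment, but the restricted closure of its left-hand side across the fragments still reaches the right-hand side; the remaining FDs each lie inside some fragment. All dependencies are preserved.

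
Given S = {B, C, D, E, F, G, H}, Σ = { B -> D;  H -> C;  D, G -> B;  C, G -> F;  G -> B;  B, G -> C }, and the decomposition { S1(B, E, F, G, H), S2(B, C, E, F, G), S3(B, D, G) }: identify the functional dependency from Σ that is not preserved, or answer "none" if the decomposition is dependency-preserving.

Check H → C: no single fragment contains all of {C, H}, and the restricted closure of {H} across the fragments never reaches {C}.
B → D is preserved.
D, G → B is preserved.
C, G → F is preserved.
G → B is preserved.
B, G → C is preserved.

H -> C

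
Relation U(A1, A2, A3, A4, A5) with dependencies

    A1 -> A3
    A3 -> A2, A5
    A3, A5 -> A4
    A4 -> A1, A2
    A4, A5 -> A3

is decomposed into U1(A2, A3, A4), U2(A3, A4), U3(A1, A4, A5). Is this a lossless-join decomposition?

Yes

Chase test. Columns are A1, A2, A3, A4, A5; row i has aⱼ where attribute j ∈ Ui, else bᵢⱼ.
Initial tableau (one row per fragment):
  row 1: b11 a2 a3 a4 b15
  row 2: b21 b22 a3 a4 b25
  row 3: a1 b32 b33 a4 a5
Rows 1 and 2 agree on A3; apply A3→A2, A5 and equate their A2, A5 entries.
Rows 1 and 2 agree on A4; apply A4→A1, A2 and equate their A1, A2 entries.
Rows 1 and 3 agree on A4; apply A4→A1, A2 and equate their A1, A2 entries.
Rows 1 and 3 agree on A1; apply A1→A3 and equate their A3 entries.
Rows 1 and 3 agree on A3; apply A3→A2, A5 and equate their A2, A5 entries.
Row 1 is now all distinguished symbols — the join is lossless.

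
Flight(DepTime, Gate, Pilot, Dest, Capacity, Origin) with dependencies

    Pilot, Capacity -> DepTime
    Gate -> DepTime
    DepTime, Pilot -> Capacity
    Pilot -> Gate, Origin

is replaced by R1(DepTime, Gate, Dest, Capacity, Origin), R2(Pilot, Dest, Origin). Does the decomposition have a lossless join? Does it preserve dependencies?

lossy and not dependency-preserving

Lossless test: (Dest, Origin)⁺ = {Dest, Origin}, which is a superkey of neither fragment — lossy.
Dependency preservation: the restricted closure of {Pilot, Capacity} across the fragments never reaches {DepTime}, so Pilot, Capacity → DepTime cannot be enforced without a join — not preserved.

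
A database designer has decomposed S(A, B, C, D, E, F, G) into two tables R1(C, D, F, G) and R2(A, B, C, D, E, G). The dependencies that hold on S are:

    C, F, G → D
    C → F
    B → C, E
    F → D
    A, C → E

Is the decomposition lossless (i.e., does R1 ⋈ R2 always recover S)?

Yes

Common attributes: R1 ∩ R2 = {C, D, G}.
Closure of {C, D, G}: C → F applies, adding F. So (C, D, G)⁺ = {C, D, F, G}.
This closure contains every attribute of R1, so R1 ∩ R2 → R1. The join is lossless.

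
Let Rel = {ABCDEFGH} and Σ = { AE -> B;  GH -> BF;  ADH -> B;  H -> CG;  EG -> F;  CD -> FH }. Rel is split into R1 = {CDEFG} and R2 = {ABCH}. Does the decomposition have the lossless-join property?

No

Common attributes: R1 ∩ R2 = {C}.
No dependency enlarges {C}, so (C)⁺ = {C}.
The closure contains neither all of R1 = {CDEFG} nor all of R2 = {ABCH}, so the common attributes are not a superkey of either fragment. The join is lossy.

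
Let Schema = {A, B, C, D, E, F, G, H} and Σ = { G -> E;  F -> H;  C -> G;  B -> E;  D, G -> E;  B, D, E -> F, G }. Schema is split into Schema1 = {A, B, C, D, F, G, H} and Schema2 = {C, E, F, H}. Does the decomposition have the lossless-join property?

Common attributes: Schema1 ∩ Schema2 = {C, F, H}.
Closure of {C, F, H}: C → G applies, adding G; G → E applies, adding E. So (C, F, H)⁺ = {C, E, F, G, H}.
This closure contains every attribute of Schema2, so Schema1 ∩ Schema2 → Schema2. The join is lossless.

Yes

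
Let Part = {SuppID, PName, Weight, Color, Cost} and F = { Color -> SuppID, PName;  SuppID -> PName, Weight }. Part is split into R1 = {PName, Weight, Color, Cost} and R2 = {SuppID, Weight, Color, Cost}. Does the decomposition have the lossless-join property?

Common attributes: R1 ∩ R2 = {Weight, Color, Cost}.
Closure of {Weight, Color, Cost}: Color → SuppID, PName applies, adding SuppID, PName. So (Weight, Color, Cost)⁺ = {SuppID, PName, Weight, Color, Cost}.
This closure contains every attribute of R1, so R1 ∩ R2 → R1. The join is lossless.

Yes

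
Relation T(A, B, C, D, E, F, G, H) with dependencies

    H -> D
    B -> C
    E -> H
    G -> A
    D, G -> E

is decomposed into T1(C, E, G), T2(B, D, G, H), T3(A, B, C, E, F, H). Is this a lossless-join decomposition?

No

Chase test. Columns are A, B, C, D, E, F, G, H; row i has aⱼ where attribute j ∈ Ti, else bᵢⱼ.
Initial tableau (one row per fragment):
  row 1: b11 b12 a3 b14 a5 b16 a7 b18
  row 2: b21 a2 b23 a4 b25 b26 a7 a8
  row 3: a1 a2 a3 b34 a5 a6 b37 a8
Rows 2 and 3 agree on H; apply H→D and equate their D entries.
Rows 2 and 3 agree on B; apply B→C and equate their C entries.
Rows 1 and 3 agree on E; apply E→H and equate their H entries.
Rows 1 and 2 agree on G; apply G→A and equate their A entries.
Rows 1 and 2 agree on H; apply H→D and equate their D entries.
Rows 1 and 2 agree on D, G; apply D, G→E and equate their E entries.
No row becomes fully distinguished — the join is lossy.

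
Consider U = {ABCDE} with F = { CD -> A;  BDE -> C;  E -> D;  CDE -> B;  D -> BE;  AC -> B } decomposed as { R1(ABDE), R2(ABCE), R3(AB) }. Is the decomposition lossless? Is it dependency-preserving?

lossless and dependency-preserving

Lossless test (chase): Rows 1 and 2 agree on E; apply E→D and equate their D entries. Rows 1 and 2 agree on BDE; apply BDE→C and equate their C entries. Row 1 is now all distinguished symbols — the join is lossless.
Dependency preservation: CD → A; BDE → C; CDE → B are not contained in any single fragment, but the restricted closure of each left-hand side across the fragments still reaches the right-hand side; the remaining FDs each lie inside some fragment. All dependencies are preserved.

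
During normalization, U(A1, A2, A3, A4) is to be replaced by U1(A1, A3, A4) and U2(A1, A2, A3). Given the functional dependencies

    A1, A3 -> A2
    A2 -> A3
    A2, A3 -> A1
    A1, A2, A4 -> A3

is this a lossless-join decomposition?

Common attributes: U1 ∩ U2 = {A1, A3}.
Closure of {A1, A3}: A1, A3 → A2 applies, adding A2. So (A1, A3)⁺ = {A1, A2, A3}.
This closure contains every attribute of U2, so U1 ∩ U2 → U2. The join is lossless.

Yes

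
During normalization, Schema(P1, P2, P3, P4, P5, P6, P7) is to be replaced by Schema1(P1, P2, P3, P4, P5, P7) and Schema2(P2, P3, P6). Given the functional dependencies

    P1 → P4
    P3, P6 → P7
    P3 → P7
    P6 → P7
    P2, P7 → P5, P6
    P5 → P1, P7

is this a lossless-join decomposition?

Common attributes: Schema1 ∩ Schema2 = {P2, P3}.
Closure of {P2, P3}: P3 → P7 applies, adding P7; P2, P7 → P5, P6 applies, adding P5, P6; P5 → P1, P7 applies, adding P1; P1 → P4 applies, adding P4. So (P2, P3)⁺ = {P1, P2, P3, P4, P5, P6, P7}.
This closure contains every attribute of Schema1, so Schema1 ∩ Schema2 → Schema1. The join is lossless.

Yes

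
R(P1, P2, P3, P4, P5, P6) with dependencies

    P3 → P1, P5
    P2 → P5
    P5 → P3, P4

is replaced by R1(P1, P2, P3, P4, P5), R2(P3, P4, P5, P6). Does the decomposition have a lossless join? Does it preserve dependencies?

lossy but dependency-preserving

Lossless test: (P3, P4, P5)⁺ = {P1, P3, P4, P5}, which is a superkey of neither fragment — lossy.
Dependency preservation: every FD's attributes lie within a single fragment, so each can be enforced locally — preserved.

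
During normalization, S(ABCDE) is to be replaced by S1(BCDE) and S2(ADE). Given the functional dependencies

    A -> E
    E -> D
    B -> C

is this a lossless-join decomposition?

Common attributes: S1 ∩ S2 = {DE}.
No dependency enlarges {DE}, so (DE)⁺ = {DE}.
The closure contains neither all of S1 = {BCDE} nor all of S2 = {ADE}, so the common attributes are not a superkey of either fragment. The join is lossy.

No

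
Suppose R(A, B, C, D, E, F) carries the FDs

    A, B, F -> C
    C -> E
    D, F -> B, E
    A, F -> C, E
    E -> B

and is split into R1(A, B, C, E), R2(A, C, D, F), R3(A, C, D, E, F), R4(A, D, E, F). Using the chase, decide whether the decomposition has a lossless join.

Yes

Chase test. Columns are A, B, C, D, E, F; row i has aⱼ where attribute j ∈ Ri, else bᵢⱼ.
Initial tableau (one row per fragment):
  row 1: a1 a2 a3 b14 a5 b16
  row 2: a1 b22 a3 a4 b25 a6
  row 3: a1 b32 a3 a4 a5 a6
  row 4: a1 b42 b43 a4 a5 a6
Rows 1 and 2 agree on C; apply C→E and equate their E entries.
Rows 2 and 3 agree on D, F; apply D, F→B, E and equate their B, E entries.
Rows 2 and 4 agree on D, F; apply D, F→B, E and equate their B, E entries.
Rows 2 and 4 agree on A, F; apply A, F→C, E and equate their C, E entries.
Rows 1 and 2 agree on E; apply E→B and equate their B entries.
Row 2 is now all distinguished symbols — the join is lossless.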